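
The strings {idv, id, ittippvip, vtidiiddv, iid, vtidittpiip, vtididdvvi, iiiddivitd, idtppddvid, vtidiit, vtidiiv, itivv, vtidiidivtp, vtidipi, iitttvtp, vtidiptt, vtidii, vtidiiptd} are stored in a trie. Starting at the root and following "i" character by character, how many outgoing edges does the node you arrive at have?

Follow the path "i" to its node, then look at its outgoing edges.
Characters that immediately follow "i" among the stored strings: {d, i, t}.
That node has 3 child edges.

3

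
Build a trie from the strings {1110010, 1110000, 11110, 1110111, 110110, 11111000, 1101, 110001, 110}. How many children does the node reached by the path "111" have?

2

Follow the path "111" to its node, then look at its outgoing edges.
Distinct next characters after "111": 0, 1.
That node has 2 child edges.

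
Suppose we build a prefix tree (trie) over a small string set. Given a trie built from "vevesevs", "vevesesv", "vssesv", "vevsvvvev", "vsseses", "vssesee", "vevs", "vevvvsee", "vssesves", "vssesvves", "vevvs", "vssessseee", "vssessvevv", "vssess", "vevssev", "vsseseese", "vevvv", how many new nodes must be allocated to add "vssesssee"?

0

Every character of "vssesssee" already lies on an existing path (it is a prefix of some stored word).
No new nodes are needed: 0.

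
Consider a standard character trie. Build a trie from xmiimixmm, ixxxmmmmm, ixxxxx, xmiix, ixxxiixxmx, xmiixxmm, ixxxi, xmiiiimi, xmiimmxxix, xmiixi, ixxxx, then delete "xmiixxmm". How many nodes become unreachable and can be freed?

After clearing the end-marker at "xmiixxmm", prune upward until reaching a node still needed by another word.
The suffix "xmm" (3 nodes) is used only by "xmiixxmm"; the node for "xmiix" still has the child "i", so pruning stops there.
Nodes removed: 3

3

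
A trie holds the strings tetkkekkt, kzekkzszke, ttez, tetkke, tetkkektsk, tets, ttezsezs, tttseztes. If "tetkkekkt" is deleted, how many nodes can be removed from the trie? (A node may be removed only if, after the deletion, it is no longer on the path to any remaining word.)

2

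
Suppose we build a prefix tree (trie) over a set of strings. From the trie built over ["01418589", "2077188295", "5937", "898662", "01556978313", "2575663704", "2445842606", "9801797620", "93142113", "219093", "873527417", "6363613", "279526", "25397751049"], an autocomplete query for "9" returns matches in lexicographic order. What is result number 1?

Words with prefix "9", in lexicographic order: "93142113", "9801797620"
Position 1: 93142113

93142113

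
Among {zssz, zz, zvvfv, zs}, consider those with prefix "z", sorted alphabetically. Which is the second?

zssz

DFS of the "z" subtree visits, in order: "zs", "zssz", "zvvfv", "zz"
Position 2: zssz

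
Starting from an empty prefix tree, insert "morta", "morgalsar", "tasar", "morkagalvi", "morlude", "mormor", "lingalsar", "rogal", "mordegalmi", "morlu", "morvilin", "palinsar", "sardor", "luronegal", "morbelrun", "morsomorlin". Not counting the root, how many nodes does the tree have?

Count nodes per top-level branch (shared prefixes stored once):
  'l'-branch (lingalsar, luronegal): 17 nodes
  'm'-branch (morbelrun, mordegalmi, morgalsar, morkagalvi, morlu, morlude, mormor, morsomorlin, morta, morvilin): 51 nodes
  'p'-branch (palinsar): 8 nodes
  'r'-branch (rogal): 5 nodes
  's'-branch (sardor): 6 nodes
  't'-branch (tasar): 5 nodes
Sum: 92

92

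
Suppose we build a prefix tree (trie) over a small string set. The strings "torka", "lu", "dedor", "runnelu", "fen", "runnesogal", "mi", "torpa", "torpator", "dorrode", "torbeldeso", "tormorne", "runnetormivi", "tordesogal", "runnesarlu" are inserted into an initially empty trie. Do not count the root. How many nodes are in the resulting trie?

70

Trace insertions, counting only characters that open a new branch:
  "torka" → 5 new (t, o, r, k, a)
  "lu" → 2 new (l, u)
  "dedor" → 5 new (d, e, d, o, r)
  "runnelu" → 7 new (r, u, n, n, e, l, u)
  "fen" → 3 new (f, e, n)
  "runnesogal" → prefix "runne" already present; 5 new (s, o, g, a, l)
  "mi" → 2 new (m, i)
  "torpa" → prefix "tor" already present; 2 new (p, a)
  "torpator" → prefix "torpa" already present; 3 new (t, o, r)
  "dorrode" → prefix "d" already present; 6 new (o, r, r, o, d, e)
  "torbeldeso" → prefix "tor" already present; 7 new (b, e, l, d, e, s, o)
  "tormorne" → prefix "tor" already present; 5 new (m, o, r, n, e)
  "runnetormivi" → prefix "runne" already present; 7 new (t, o, r, m, i, v, i)
  "tordesogal" → prefix "tor" already present; 7 new (d, e, s, o, g, a, l)
  "runnesarlu" → prefix "runnes" already present; 4 new (a, r, l, u)
Total nodes = 5 + 2 + 5 + 7 + 3 + 5 + 2 + 2 + 3 + 6 + 7 + 5 + 7 + 7 + 4 = 70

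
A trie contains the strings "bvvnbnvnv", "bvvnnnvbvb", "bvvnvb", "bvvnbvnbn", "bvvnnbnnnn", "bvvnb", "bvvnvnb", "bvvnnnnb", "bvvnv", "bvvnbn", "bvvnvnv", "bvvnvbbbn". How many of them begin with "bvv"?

12

Walk to "bvv"; the words in its subtree are exactly those with that prefix.
Matches: "bvvnb", "bvvnbn", "bvvnbnvnv", "bvvnbvnbn", "bvvnnbnnnn", "bvvnnnnb", "bvvnnnvbvb", "bvvnv", "bvvnvb", "bvvnvbbbn", "bvvnvnb", "bvvnvnv"
Count: 12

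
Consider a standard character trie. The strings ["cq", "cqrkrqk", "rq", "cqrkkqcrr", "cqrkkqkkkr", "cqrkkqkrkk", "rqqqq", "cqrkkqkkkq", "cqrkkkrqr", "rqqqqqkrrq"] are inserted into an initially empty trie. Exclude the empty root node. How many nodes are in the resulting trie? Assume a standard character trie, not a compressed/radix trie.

For each word, the new-node count is its length minus the longest prefix already in the trie:
  "cq" → 2 new (c, q)
  "cqrkrqk" → prefix "cq" already present; 5 new (r, k, r, q, k)
  "rq" → 2 new (r, q)
  "cqrkkqcrr" → prefix "cqrk" already present; 5 new (k, q, c, r, r)
  "cqrkkqkkkr" → prefix "cqrkkq" already present; 4 new (k, k, k, r)
  "cqrkkqkrkk" → prefix "cqrkkqk" already present; 3 new (r, k, k)
  "rqqqq" → prefix "rq" already present; 3 new (q, q, q)
  "cqrkkqkkkq" → prefix "cqrkkqkkk" already present; 1 new (q)
  "cqrkkkrqr" → prefix "cqrkk" already present; 4 new (k, r, q, r)
  "rqqqqqkrrq" → prefix "rqqqq" already present; 5 new (q, k, r, r, q)
Total nodes = 2 + 5 + 2 + 5 + 4 + 3 + 3 + 1 + 4 + 5 = 34

34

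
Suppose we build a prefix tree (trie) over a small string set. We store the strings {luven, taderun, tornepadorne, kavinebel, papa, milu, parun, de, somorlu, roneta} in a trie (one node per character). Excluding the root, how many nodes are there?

58

Count nodes per top-level branch (shared prefixes stored once):
  'd'-branch (de): 2 nodes
  'k'-branch (kavinebel): 9 nodes
  'l'-branch (luven): 5 nodes
  'm'-branch (milu): 4 nodes
  'p'-branch (papa, parun): 7 nodes
  'r'-branch (roneta): 6 nodes
  's'-branch (somorlu): 7 nodes
  't'-branch (taderun, tornepadorne): 18 nodes
Sum: 58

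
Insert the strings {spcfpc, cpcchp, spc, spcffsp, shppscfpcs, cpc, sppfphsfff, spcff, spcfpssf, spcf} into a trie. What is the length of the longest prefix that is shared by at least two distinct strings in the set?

Equivalently: take the maximum, over all pairs, of their longest common prefix length.
"spcff" and "spcffsp" agree on "spcff" (5 characters) before diverging; nothing deeper is shared.
Longest shared-prefix length: 5

5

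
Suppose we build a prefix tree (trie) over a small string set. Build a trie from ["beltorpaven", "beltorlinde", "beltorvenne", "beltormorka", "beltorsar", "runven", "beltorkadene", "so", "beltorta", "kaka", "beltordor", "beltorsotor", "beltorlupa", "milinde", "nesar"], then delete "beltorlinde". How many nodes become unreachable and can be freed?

Walk "beltorlinde" from the leaf back toward the root, removing each node that no remaining word uses.
The suffix "inde" (4 nodes) is used only by "beltorlinde"; the node for "beltorl" still has the child "u", so pruning stops there.
Nodes removed: 4

4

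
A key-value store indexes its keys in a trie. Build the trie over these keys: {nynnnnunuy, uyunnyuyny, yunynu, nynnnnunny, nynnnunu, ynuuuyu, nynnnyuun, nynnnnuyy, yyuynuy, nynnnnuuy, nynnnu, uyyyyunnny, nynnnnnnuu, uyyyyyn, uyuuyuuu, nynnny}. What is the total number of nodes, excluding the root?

For each word, the new-node count is its length minus the longest prefix already in the trie:
  "nynnnnunuy" → 10 new (n, y, n, n, n, n, u, n, u, y)
  "uyunnyuyny" → 10 new (u, y, u, n, n, y, u, y, n, y)
  "yunynu" → 6 new (y, u, n, y, n, u)
  "nynnnnunny" → prefix "nynnnnun" already present; 2 new (n, y)
  "nynnnunu" → prefix "nynnn" already present; 3 new (u, n, u)
  "ynuuuyu" → prefix "y" already present; 6 new (n, u, u, u, y, u)
  "nynnnyuun" → prefix "nynnn" already present; 4 new (y, u, u, n)
  "nynnnnuyy" → prefix "nynnnnu" already present; 2 new (y, y)
  "yyuynuy" → prefix "y" already present; 6 new (y, u, y, n, u, y)
  "nynnnnuuy" → prefix "nynnnnu" already present; 2 new (u, y)
  "nynnnu" → prefix "nynnnu" already present; 0 new (none)
  "uyyyyunnny" → prefix "uy" already present; 8 new (y, y, y, u, n, n, n, y)
  "nynnnnnnuu" → prefix "nynnnn" already present; 4 new (n, n, u, u)
  "uyyyyyn" → prefix "uyyyy" already present; 2 new (y, n)
  "uyuuyuuu" → prefix "uyu" already present; 5 new (u, y, u, u, u)
  "nynnny" → prefix "nynnny" already present; 0 new (none)
Total nodes = 10 + 10 + 6 + 2 + 3 + 6 + 4 + 2 + 6 + 2 + 0 + 8 + 4 + 2 + 5 + 0 = 70

70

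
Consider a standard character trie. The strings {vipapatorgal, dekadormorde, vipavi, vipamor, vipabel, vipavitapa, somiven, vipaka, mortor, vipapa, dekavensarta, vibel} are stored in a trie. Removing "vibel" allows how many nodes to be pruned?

3

After clearing the end-marker at "vibel", prune upward until reaching a node still needed by another word.
The suffix "bel" (3 nodes) is used only by "vibel"; the node for "vi" still has the child "p", so pruning stops there.
Nodes removed: 3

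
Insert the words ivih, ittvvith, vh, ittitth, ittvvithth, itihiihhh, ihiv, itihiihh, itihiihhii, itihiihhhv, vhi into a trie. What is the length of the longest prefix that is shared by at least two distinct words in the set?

Look for the deepest trie node that still has at least two words in its subtree.
"itihiihhh" and "itihiihhhv" agree on "itihiihhh" (9 characters) before diverging; nothing deeper is shared.
Longest shared-prefix length: 9

9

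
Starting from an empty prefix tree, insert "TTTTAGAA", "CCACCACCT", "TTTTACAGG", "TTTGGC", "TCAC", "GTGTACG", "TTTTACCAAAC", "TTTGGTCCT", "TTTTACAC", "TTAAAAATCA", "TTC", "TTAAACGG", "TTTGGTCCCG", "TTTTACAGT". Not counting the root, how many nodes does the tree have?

59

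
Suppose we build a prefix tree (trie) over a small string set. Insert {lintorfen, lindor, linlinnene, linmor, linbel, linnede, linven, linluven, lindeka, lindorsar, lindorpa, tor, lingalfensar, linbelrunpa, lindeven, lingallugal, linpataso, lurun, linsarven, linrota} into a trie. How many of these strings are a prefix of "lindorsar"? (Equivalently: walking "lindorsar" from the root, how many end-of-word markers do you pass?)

Check each prefix of "lindorsar" against the stored set — each match is an end-marker on the path.
Prefixes of the query that are stored words: "lindor", "lindorsar"
Count: 2

2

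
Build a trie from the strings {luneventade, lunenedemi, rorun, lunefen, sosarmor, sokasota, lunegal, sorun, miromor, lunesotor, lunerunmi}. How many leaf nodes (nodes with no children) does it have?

Leaves are exactly the stored words that no other stored word extends.
Those words: "lunefen", "lunegal", "lunenedemi", "lunerunmi", "lunesotor", "luneventade", "miromor", "rorun", "sokasota", "sorun", "sosarmor"
Leaf count: 11

11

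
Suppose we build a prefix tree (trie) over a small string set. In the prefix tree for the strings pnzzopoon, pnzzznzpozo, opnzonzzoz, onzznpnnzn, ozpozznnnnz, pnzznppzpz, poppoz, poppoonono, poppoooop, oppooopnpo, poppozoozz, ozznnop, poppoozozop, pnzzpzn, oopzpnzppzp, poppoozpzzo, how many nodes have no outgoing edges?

15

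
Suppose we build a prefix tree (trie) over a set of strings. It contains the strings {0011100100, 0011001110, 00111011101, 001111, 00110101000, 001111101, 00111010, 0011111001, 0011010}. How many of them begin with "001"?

9

Traverse to the node for "001", then collect every word in that subtree.
Matches: "0011001110", "0011010", "00110101000", "0011100100", "00111010", "00111011101", "001111", "0011111001", "001111101"
Count: 9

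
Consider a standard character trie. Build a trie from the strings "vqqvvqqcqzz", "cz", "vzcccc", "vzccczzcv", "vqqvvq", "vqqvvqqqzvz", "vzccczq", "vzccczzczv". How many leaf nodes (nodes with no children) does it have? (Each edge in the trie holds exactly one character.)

7

A leaf is a node with no children — equivalently, the end of a word that is not a proper prefix of any other stored word.
Those words: "cz", "vqqvvqqcqzz", "vqqvvqqqzvz", "vzcccc", "vzccczq", "vzccczzcv", "vzccczzczv"
Leaf count: 7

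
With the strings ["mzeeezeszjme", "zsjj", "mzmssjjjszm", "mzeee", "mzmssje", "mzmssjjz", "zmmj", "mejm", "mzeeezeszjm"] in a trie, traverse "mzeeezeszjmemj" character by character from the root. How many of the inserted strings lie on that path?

3

Traverse "mzeeezeszjmemj" character by character; count nodes along the way that are marked as word ends.
Prefixes of the query that are stored words: "mzeee", "mzeeezeszjm", "mzeeezeszjme"
Count: 3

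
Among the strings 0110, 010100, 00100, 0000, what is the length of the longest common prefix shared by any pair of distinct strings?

2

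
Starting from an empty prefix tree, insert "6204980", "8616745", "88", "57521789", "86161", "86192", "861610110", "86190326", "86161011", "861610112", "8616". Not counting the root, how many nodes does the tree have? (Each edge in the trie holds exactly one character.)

35

Trie structure (* marks end of a word):
(root)
├─ 5
│  └─ 7
│     └─ 5
│        └─ 2
│           └─ 1
│              └─ 7
│                 └─ 8
│                    └─ 9 *
├─ 6
│  └─ 2
│     └─ 0
│        └─ 4
│           └─ 9
│              └─ 8
│                 └─ 0 *
└─ 8
   ├─ 6
   │  └─ 1
   │     ├─ 6 *
   │     │  ├─ 1 *
   │     │  │  └─ 0
   │     │  │     └─ 1
   │     │  │        └─ 1 *
   │     │  │           ├─ 0 *
   │     │  │           └─ 2 *
   │     │  └─ 7
   │     │     └─ 4
   │     │        └─ 5 *
   │     └─ 9
   │        ├─ 0
   │        │  └─ 3
   │        │     └─ 2
   │        │        └─ 6 *
   │        └─ 2 *
   └─ 8 *
Counting every labelled node above: 35.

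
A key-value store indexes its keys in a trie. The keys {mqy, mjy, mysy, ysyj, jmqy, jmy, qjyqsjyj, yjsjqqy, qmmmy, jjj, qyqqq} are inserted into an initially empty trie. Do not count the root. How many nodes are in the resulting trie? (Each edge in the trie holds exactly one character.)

Trace insertions, counting only characters that open a new branch:
  "mqy" → 3 new (m, q, y)
  "mjy" → prefix "m" already present; 2 new (j, y)
  "mysy" → prefix "m" already present; 3 new (y, s, y)
  "ysyj" → 4 new (y, s, y, j)
  "jmqy" → 4 new (j, m, q, y)
  "jmy" → prefix "jm" already present; 1 new (y)
  "qjyqsjyj" → 8 new (q, j, y, q, s, j, y, j)
  "yjsjqqy" → prefix "y" already present; 6 new (j, s, j, q, q, y)
  "qmmmy" → prefix "q" already present; 4 new (m, m, m, y)
  "jjj" → prefix "j" already present; 2 new (j, j)
  "qyqqq" → prefix "q" already present; 4 new (y, q, q, q)
Total nodes = 3 + 2 + 3 + 4 + 4 + 1 + 8 + 6 + 4 + 2 + 4 = 41

41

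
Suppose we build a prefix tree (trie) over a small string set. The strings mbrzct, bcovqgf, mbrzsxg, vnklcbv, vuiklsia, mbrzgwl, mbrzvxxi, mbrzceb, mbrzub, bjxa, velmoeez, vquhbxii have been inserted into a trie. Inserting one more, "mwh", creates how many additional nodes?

The longest prefix of "mwh" already in the trie is "m" (length 1).
So 3 − 1 = 2 new nodes.

2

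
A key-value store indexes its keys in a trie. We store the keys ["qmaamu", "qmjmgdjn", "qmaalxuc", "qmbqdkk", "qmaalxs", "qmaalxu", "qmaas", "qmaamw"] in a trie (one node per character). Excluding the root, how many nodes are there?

24

Trace insertions, counting only characters that open a new branch:
  "qmaamu" → 6 new (q, m, a, a, m, u)
  "qmjmgdjn" → prefix "qm" already present; 6 new (j, m, g, d, j, n)
  "qmaalxuc" → prefix "qmaa" already present; 4 new (l, x, u, c)
  "qmbqdkk" → prefix "qm" already present; 5 new (b, q, d, k, k)
  "qmaalxs" → prefix "qmaalx" already present; 1 new (s)
  "qmaalxu" → prefix "qmaalxu" already present; 0 new (none)
  "qmaas" → prefix "qmaa" already present; 1 new (s)
  "qmaamw" → prefix "qmaam" already present; 1 new (w)
Total nodes = 6 + 6 + 4 + 5 + 1 + 0 + 1 + 1 = 24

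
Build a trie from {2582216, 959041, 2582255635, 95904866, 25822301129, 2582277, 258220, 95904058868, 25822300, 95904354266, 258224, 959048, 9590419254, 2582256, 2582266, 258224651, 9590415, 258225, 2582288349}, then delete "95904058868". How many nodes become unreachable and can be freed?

6

After clearing the end-marker at "95904058868", prune upward until reaching a node still needed by another word.
The suffix "058868" (6 nodes) is used only by "95904058868"; the node for "95904" still has the child "1", so pruning stops there.
Nodes removed: 6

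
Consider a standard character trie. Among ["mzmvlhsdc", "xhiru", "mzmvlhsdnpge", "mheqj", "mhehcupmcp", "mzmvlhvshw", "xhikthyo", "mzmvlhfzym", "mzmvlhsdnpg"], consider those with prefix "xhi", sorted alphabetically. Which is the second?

xhiru

Filter for "xhi…" and sort: "xhikthyo", "xhiru"
The 2nd is xhiru.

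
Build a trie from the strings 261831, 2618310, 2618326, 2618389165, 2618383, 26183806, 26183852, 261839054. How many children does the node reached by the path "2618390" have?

Follow the path "2618390" to its node, then look at its outgoing edges.
Characters that immediately follow "2618390" among the stored strings: {5}.
That node has 1 child edge.

1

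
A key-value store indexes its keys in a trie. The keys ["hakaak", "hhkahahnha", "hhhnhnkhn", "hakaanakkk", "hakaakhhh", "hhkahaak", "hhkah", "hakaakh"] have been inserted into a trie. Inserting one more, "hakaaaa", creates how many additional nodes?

"hakaa" is already a path in the trie; the remaining "aa" must be added.
Each of the 2 remaining characters creates one node.

2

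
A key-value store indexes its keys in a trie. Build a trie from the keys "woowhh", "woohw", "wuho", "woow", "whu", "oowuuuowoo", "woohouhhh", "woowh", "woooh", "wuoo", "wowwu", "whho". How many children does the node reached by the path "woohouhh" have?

1

Follow the path "woohouhh" to its node, then look at its outgoing edges.
Characters that immediately follow "woohouhh" among the stored strings: {h}.
That node has 1 child edge.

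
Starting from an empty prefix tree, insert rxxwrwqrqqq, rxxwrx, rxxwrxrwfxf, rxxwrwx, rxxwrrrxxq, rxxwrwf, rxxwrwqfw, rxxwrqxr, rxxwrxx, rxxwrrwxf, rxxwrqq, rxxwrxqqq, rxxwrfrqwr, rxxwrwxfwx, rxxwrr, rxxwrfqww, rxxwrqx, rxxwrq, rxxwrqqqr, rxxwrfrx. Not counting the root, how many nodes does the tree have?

Count nodes per top-level branch (shared prefixes stored once):
  'r'-branch (rxxwrfqww, rxxwrfrqwr, rxxwrfrx, rxxwrq, rxxwrqq, rxxwrqqqr, rxxwrqx, rxxwrqxr, rxxwrr, rxxwrrrxxq, rxxwrrwxf, rxxwrwf, rxxwrwqfw, rxxwrwqrqqq, rxxwrwx, rxxwrwxfwx, rxxwrx, rxxwrxqqq, rxxwrxrwfxf, rxxwrxx): 51 nodes
Sum: 51

51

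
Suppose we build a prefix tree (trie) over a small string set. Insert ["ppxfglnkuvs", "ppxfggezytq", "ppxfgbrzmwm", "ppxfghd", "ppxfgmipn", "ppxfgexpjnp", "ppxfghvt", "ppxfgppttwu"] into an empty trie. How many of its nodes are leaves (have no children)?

8

Leaves are exactly the stored words that no other stored word extends.
Those words: "ppxfgbrzmwm", "ppxfgexpjnp", "ppxfggezytq", "ppxfghd", "ppxfghvt", "ppxfglnkuvs", "ppxfgmipn", "ppxfgppttwu"
Leaf count: 8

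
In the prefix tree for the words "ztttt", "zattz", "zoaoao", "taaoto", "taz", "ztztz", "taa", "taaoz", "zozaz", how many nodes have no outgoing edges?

Leaves are exactly the stored words that no other stored word extends.
Those words: "taaoto", "taaoz", "taz", "zattz", "zoaoao", "zozaz", "ztttt", "ztztz"
Leaf count: 8

8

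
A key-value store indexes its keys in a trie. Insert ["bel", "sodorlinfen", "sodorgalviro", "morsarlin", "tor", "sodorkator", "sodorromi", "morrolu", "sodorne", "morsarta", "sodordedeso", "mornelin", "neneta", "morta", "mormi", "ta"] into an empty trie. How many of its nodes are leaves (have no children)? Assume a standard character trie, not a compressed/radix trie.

A leaf is a node with no children — equivalently, the end of a word that is not a proper prefix of any other stored word.
Those words: "bel", "mormi", "mornelin", "morrolu", "morsarlin", "morsarta", "morta", "neneta", "sodordedeso", "sodorgalviro", "sodorkator", "sodorlinfen", "sodorne", "sodorromi", "ta", "tor"
Leaf count: 16

16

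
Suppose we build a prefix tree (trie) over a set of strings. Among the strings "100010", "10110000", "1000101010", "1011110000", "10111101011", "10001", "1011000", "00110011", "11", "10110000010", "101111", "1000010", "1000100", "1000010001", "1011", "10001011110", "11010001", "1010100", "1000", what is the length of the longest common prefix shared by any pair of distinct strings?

8

Equivalently: take the maximum, over all pairs, of their longest common prefix length.
e.g. "10110000" and "10110000010" share the prefix "10110000" of length 8; no pair shares a longer one.
Longest shared-prefix length: 8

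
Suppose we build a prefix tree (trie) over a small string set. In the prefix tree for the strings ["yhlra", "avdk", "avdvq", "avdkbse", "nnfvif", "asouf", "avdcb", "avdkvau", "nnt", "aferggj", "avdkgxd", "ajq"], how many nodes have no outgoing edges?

Leaves are exactly the stored words that no other stored word extends.
Those words: "aferggj", "ajq", "asouf", "avdcb", "avdkbse", "avdkgxd", "avdkvau", "avdvq", "nnfvif", "nnt", "yhlra"
Leaf count: 11

11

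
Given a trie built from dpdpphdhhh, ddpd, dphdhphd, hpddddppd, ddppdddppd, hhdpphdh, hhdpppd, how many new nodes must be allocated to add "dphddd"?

The longest prefix of "dphddd" already in the trie is "dphd" (length 4).
Each of the 2 remaining characters creates one node.

2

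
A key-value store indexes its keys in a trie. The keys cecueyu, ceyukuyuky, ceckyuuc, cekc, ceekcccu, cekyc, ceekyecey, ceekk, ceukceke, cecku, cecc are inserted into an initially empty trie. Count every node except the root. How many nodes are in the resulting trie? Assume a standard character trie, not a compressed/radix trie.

44

Insert word by word; a character creates a node only if that edge doesn't already exist:
  "cecueyu" → 7 new (c, e, c, u, e, y, u)
  "ceyukuyuky" → prefix "ce" already present; 8 new (y, u, k, u, y, u, k, y)
  "ceckyuuc" → prefix "cec" already present; 5 new (k, y, u, u, c)
  "cekc" → prefix "ce" already present; 2 new (k, c)
  "ceekcccu" → prefix "ce" already present; 6 new (e, k, c, c, c, u)
  "cekyc" → prefix "cek" already present; 2 new (y, c)
  "ceekyecey" → prefix "ceek" already present; 5 new (y, e, c, e, y)
  "ceekk" → prefix "ceek" already present; 1 new (k)
  "ceukceke" → prefix "ce" already present; 6 new (u, k, c, e, k, e)
  "cecku" → prefix "ceck" already present; 1 new (u)
  "cecc" → prefix "cec" already present; 1 new (c)
Total nodes = 7 + 8 + 5 + 2 + 6 + 2 + 5 + 1 + 6 + 1 + 1 = 44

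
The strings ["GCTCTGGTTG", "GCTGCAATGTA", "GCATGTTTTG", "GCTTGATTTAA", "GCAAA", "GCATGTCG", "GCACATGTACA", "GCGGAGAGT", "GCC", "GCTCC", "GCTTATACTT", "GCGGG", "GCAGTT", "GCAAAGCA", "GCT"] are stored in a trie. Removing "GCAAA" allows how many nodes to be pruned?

0

Walk "GCAAA" from the leaf back toward the root, removing each node that no remaining word uses.
Every node on "GCAAA" is still needed (e.g. by "GCAAAGCA"), so nothing is freed.
Nodes removed: 0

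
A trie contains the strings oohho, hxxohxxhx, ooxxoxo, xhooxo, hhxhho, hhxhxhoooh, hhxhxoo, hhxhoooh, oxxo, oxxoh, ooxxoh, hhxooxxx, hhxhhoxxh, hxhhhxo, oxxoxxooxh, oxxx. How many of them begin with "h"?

8

Traverse to the node for "h", then collect every word in that subtree.
Words under "h": hhxhho, hhxhhoxxh, hhxhoooh, hhxhxhoooh, hhxhxoo, hhxooxxx, hxhhhxo, hxxohxxhx
Count: 8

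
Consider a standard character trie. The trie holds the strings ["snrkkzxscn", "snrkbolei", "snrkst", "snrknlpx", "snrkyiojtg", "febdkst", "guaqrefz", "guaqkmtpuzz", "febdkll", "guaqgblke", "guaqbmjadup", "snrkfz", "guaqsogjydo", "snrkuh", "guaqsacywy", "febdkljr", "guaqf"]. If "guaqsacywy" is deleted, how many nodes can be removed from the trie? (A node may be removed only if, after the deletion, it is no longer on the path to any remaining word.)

A node on "guaqsacywy"'s path can go only if nothing else ends at it or branches off below it.
The suffix "acywy" (5 nodes) is used only by "guaqsacywy"; the node for "guaqs" still has the child "o", so pruning stops there.
Nodes removed: 5

5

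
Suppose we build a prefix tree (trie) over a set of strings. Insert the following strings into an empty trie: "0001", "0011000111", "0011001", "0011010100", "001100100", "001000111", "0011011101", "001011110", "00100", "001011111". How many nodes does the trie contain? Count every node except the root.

36

Trace insertions, counting only characters that open a new branch:
  "0001" → 4 new (0, 0, 0, 1)
  "0011000111" → prefix "00" already present; 8 new (1, 1, 0, 0, 0, 1, 1, 1)
  "0011001" → prefix "001100" already present; 1 new (1)
  "0011010100" → prefix "00110" already present; 5 new (1, 0, 1, 0, 0)
  "001100100" → prefix "0011001" already present; 2 new (0, 0)
  "001000111" → prefix "001" already present; 6 new (0, 0, 0, 1, 1, 1)
  "0011011101" → prefix "001101" already present; 4 new (1, 1, 0, 1)
  "001011110" → prefix "0010" already present; 5 new (1, 1, 1, 1, 0)
  "00100" → prefix "00100" already present; 0 new (none)
  "001011111" → prefix "00101111" already present; 1 new (1)
Total nodes = 4 + 8 + 1 + 5 + 2 + 6 + 4 + 5 + 0 + 1 = 36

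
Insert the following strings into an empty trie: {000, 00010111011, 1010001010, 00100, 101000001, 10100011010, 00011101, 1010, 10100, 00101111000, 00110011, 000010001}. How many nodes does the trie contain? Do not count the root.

53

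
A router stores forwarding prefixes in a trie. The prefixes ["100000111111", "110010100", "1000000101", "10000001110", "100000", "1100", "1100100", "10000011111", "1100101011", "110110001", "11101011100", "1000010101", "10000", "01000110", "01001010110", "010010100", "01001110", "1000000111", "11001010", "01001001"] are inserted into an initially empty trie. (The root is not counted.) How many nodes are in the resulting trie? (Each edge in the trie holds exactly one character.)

Trace insertions, counting only characters that open a new branch:
  "100000111111" → 12 new (1, 0, 0, 0, 0, 0, 1, 1, 1, 1, 1, 1)
  "110010100" → prefix "1" already present; 8 new (1, 0, 0, 1, 0, 1, 0, 0)
  "1000000101" → prefix "100000" already present; 4 new (0, 1, 0, 1)
  "10000001110" → prefix "10000001" already present; 3 new (1, 1, 0)
  "100000" → prefix "100000" already present; 0 new (none)
  "1100" → prefix "1100" already present; 0 new (none)
  "1100100" → prefix "110010" already present; 1 new (0)
  "10000011111" → prefix "10000011111" already present; 0 new (none)
  "1100101011" → prefix "11001010" already present; 2 new (1, 1)
  "110110001" → prefix "110" already present; 6 new (1, 1, 0, 0, 0, 1)
  "11101011100" → prefix "11" already present; 9 new (1, 0, 1, 0, 1, 1, 1, 0, 0)
  "1000010101" → prefix "10000" already present; 5 new (1, 0, 1, 0, 1)
  "10000" → prefix "10000" already present; 0 new (none)
  "01000110" → 8 new (0, 1, 0, 0, 0, 1, 1, 0)
  "01001010110" → prefix "0100" already present; 7 new (1, 0, 1, 0, 1, 1, 0)
  "010010100" → prefix "01001010" already present; 1 new (0)
  "01001110" → prefix "01001" already present; 3 new (1, 1, 0)
  "1000000111" → prefix "1000000111" already present; 0 new (none)
  "11001010" → prefix "11001010" already present; 0 new (none)
  "01001001" → prefix "010010" already present; 2 new (0, 1)
Total nodes = 12 + 8 + 4 + 3 + 0 + 0 + 1 + 0 + 2 + 6 + 9 + 5 + 0 + 8 + 7 + 1 + 3 + 0 + 0 + 2 = 71

71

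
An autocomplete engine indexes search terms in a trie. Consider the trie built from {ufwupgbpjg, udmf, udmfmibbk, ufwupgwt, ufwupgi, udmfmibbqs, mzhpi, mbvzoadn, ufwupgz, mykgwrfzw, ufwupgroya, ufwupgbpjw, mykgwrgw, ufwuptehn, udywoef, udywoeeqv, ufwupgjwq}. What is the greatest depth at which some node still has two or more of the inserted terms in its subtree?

Look for the deepest trie node that still has at least two words in its subtree.
e.g. "ufwupgbpjg" and "ufwupgbpjw" share the prefix "ufwupgbpj" of length 9; no pair shares a longer one.
Longest shared-prefix length: 9

9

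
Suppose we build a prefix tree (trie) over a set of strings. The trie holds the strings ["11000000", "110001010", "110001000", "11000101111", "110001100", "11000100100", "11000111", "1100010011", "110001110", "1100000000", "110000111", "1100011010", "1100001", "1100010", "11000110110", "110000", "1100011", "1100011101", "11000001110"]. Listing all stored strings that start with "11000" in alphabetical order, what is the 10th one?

1100010011

Filter for "11000…" and sort: "110000", "11000000", "1100000000", "11000001110", "1100001", "110000111", "1100010", "110001000", "11000100100", "1100010011", "110001010", "11000101111", "1100011", "110001100", "1100011010", "11000110110", "11000111", "110001110", "1100011101"
Position 10: 1100010011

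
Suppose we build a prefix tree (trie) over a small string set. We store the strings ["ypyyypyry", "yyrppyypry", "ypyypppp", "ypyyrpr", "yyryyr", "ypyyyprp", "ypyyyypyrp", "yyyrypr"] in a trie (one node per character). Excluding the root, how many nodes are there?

Trace insertions, counting only characters that open a new branch:
  "ypyyypyry" → 9 new (y, p, y, y, y, p, y, r, y)
  "yyrppyypry" → prefix "y" already present; 9 new (y, r, p, p, y, y, p, r, y)
  "ypyypppp" → prefix "ypyy" already present; 4 new (p, p, p, p)
  "ypyyrpr" → prefix "ypyy" already present; 3 new (r, p, r)
  "yyryyr" → prefix "yyr" already present; 3 new (y, y, r)
  "ypyyyprp" → prefix "ypyyyp" already present; 2 new (r, p)
  "ypyyyypyrp" → prefix "ypyyy" already present; 5 new (y, p, y, r, p)
  "yyyrypr" → prefix "yy" already present; 5 new (y, r, y, p, r)
Total nodes = 9 + 9 + 4 + 3 + 3 + 2 + 5 + 5 = 40

40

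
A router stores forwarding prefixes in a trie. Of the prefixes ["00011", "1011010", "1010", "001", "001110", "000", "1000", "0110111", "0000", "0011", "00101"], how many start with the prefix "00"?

Traverse to the node for "00", then collect every word in that subtree.
Matches: "000", "0000", "00011", "001", "00101", "0011", "001110"
Count: 7

7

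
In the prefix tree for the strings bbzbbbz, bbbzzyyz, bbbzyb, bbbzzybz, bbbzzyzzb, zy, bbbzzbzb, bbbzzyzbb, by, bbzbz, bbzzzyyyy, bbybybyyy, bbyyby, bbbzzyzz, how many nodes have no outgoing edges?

13

Leaves are exactly the stored words that no other stored word extends.
Those words: "bbbzyb", "bbbzzbzb", "bbbzzybz", "bbbzzyyz", "bbbzzyzbb", "bbbzzyzzb", "bbybybyyy", "bbyyby", "bbzbbbz", "bbzbz", "bbzzzyyyy", "by", "zy"
Leaf count: 13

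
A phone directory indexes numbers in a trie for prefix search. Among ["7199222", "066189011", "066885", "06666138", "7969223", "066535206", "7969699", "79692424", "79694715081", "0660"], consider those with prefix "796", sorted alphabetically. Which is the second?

Words with prefix "796", in lexicographic order: "7969223", "79692424", "79694715081", "7969699"
The 2nd is 79692424.

79692424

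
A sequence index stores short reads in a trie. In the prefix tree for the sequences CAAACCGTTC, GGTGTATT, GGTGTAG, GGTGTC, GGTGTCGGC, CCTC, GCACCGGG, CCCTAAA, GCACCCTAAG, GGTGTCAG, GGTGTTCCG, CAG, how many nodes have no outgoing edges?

Leaves are exactly the stored words that no other stored word extends.
Those words: "CAAACCGTTC", "CAG", "CCCTAAA", "CCTC", "GCACCCTAAG", "GCACCGGG", "GGTGTAG", "GGTGTATT", "GGTGTCAG", "GGTGTCGGC", "GGTGTTCCG"
Leaf count: 11

11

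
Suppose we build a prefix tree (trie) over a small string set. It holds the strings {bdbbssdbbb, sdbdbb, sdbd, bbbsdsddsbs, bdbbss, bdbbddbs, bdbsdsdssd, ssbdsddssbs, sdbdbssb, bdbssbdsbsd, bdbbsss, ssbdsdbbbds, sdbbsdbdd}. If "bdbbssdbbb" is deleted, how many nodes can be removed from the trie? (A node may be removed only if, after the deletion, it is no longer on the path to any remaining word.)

After clearing the end-marker at "bdbbssdbbb", prune upward until reaching a node still needed by another word.
The suffix "dbbb" (4 nodes) is used only by "bdbbssdbbb"; the node for "bdbbss" still has the child "s", so pruning stops there.
Nodes removed: 4

4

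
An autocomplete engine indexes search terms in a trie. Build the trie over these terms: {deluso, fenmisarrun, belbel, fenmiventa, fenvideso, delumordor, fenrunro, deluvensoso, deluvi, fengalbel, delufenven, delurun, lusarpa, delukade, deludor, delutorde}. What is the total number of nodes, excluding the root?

87

Count nodes per top-level branch (shared prefixes stored once):
  'b'-branch (belbel): 6 nodes
  'd'-branch (deludor, delufenven, delukade, delumordor, delurun, deluso, delutorde, deluvensoso, deluvi): 41 nodes
  'f'-branch (fengalbel, fenmisarrun, fenmiventa, fenrunro, fenvideso): 33 nodes
  'l'-branch (lusarpa): 7 nodes
Sum: 87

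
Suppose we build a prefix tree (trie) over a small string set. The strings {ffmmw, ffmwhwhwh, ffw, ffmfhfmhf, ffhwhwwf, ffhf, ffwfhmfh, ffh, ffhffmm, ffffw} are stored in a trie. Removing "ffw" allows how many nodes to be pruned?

0

Walk "ffw" from the leaf back toward the root, removing each node that no remaining word uses.
Every node on "ffw" is still needed (e.g. by "ffwfhmfh"), so nothing is freed.
Nodes removed: 0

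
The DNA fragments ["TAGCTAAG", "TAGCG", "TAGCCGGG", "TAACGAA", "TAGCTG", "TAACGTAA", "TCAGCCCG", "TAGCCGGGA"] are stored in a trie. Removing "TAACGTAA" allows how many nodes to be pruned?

Walk "TAACGTAA" from the leaf back toward the root, removing each node that no remaining word uses.
The suffix "TAA" (3 nodes) is used only by "TAACGTAA"; the node for "TAACG" still has the child "A", so pruning stops there.
Nodes removed: 3

3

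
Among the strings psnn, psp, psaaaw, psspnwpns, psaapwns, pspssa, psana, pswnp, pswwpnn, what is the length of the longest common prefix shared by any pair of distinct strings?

4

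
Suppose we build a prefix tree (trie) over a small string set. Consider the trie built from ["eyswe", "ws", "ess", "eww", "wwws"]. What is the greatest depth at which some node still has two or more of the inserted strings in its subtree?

The deepest shared node is where two words last agree before diverging.
e.g. "ess" and "eww" share the prefix "e" of length 1; no pair shares a longer one.
Longest shared-prefix length: 1

1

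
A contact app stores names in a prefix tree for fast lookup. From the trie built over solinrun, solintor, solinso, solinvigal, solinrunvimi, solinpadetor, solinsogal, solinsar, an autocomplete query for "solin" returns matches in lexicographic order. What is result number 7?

solintor

DFS of the "solin" subtree visits, in order: "solinpadetor", "solinrun", "solinrunvimi", "solinsar", "solinso", "solinsogal", "solintor", "solinvigal"
Position 7: solintor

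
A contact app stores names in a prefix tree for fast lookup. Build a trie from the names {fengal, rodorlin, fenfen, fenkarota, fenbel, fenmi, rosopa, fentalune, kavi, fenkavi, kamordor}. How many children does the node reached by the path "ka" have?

2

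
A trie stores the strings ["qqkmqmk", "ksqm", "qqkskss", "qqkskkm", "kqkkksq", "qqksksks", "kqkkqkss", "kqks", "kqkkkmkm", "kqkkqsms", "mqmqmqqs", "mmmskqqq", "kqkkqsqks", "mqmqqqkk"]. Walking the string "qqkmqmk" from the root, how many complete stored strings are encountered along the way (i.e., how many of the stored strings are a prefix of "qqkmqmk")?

Check each prefix of "qqkmqmk" against the stored set — each match is an end-marker on the path.
Prefixes of the query that are stored words: "qqkmqmk"
Count: 1

1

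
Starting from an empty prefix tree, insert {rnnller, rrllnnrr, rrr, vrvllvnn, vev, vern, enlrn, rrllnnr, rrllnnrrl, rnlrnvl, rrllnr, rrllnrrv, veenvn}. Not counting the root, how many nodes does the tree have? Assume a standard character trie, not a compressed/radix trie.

45

Count nodes per top-level branch (shared prefixes stored once):
  'e'-branch (enlrn): 5 nodes
  'r'-branch (rnlrnvl, rnnller, rrllnnr, rrllnnrr, rrllnnrrl, rrllnr, rrllnrrv, rrr): 24 nodes
  'v'-branch (veenvn, vern, vev, vrvllvnn): 16 nodes
Sum: 45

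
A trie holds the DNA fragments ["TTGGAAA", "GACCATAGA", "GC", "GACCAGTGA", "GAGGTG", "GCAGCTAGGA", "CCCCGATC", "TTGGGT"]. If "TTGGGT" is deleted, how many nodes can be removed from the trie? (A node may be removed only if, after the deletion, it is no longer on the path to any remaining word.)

2

A node on "TTGGGT"'s path can go only if nothing else ends at it or branches off below it.
The suffix "GT" (2 nodes) is used only by "TTGGGT"; the node for "TTGG" still has the child "A", so pruning stops there.
Nodes removed: 2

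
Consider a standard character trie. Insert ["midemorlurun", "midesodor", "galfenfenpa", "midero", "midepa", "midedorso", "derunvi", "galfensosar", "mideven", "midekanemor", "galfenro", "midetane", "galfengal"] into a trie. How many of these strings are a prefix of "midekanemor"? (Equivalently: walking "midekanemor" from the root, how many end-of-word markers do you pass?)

Traverse "midekanemor" character by character; count nodes along the way that are marked as word ends.
Prefixes of the query that are stored words: "midekanemor"
Count: 1

1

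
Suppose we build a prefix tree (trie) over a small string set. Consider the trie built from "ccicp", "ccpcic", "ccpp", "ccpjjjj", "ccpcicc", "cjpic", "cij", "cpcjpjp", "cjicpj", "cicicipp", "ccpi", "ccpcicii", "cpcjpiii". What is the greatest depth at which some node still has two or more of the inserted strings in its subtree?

Equivalently: take the maximum, over all pairs, of their longest common prefix length.
"ccpcic" and "ccpcicc" agree on "ccpcic" (6 characters) before diverging; nothing deeper is shared.
Longest shared-prefix length: 6

6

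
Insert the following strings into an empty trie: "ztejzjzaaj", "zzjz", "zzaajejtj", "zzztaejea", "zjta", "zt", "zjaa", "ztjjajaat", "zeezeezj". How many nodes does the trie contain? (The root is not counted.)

46

Trace insertions, counting only characters that open a new branch:
  "ztejzjzaaj" → 10 new (z, t, e, j, z, j, z, a, a, j)
  "zzjz" → prefix "z" already present; 3 new (z, j, z)
  "zzaajejtj" → prefix "zz" already present; 7 new (a, a, j, e, j, t, j)
  "zzztaejea" → prefix "zz" already present; 7 new (z, t, a, e, j, e, a)
  "zjta" → prefix "z" already present; 3 new (j, t, a)
  "zt" → prefix "zt" already present; 0 new (none)
  "zjaa" → prefix "zj" already present; 2 new (a, a)
  "ztjjajaat" → prefix "zt" already present; 7 new (j, j, a, j, a, a, t)
  "zeezeezj" → prefix "z" already present; 7 new (e, e, z, e, e, z, j)
Total nodes = 10 + 3 + 7 + 7 + 3 + 0 + 2 + 7 + 7 = 46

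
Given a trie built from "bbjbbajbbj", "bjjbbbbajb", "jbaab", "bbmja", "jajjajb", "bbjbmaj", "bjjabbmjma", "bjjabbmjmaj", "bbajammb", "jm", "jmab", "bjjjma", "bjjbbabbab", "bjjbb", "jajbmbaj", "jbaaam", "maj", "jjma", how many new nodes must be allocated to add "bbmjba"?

2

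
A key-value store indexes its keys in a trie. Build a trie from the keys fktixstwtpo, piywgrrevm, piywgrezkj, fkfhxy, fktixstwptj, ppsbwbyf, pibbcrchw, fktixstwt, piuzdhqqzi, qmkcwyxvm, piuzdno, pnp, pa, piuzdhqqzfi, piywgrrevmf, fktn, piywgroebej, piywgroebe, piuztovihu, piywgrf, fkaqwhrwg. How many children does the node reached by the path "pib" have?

1

Walk "pib" from the root, arriving at one node.
Characters that immediately follow "pib" among the stored strings: {b}.
That node has 1 child edge.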